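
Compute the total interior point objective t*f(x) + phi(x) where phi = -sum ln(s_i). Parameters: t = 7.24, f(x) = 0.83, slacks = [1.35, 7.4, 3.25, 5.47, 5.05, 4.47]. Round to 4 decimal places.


Step 1: Compute log-barrier.
ln values: [0.3001, 2.0015, 1.1787, 1.6993, 1.6194, 1.4974]
phi = -(0.3001 + 2.0015 + 1.1787 + 1.6993 + 1.6194 + 1.4974) = -8.2963
Step 2: Compute augmented objective.
t*f(x) = 7.24*0.83 = 6.0092
Total = 6.0092 - 8.2963 = -2.2871


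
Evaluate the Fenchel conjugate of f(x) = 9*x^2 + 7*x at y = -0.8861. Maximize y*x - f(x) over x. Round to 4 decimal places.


f*(y) = sup_x {y*x - a*x^2 - b*x} = sup_x {(y-b)*x - a*x^2}
FOC: (y - b) - 2a*x = 0 => x* = (y - b)/(2a)
x* = (-0.8861 - 7)/(2*9) = -0.4381
f*(-0.8861) = (y-b)^2/(4a) = (-0.8861 - 7)^2/(4*9)
= 62.1906/36 = 1.7275


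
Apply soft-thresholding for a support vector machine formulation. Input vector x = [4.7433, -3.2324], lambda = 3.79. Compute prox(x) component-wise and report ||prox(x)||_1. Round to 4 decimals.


Soft-thresholding with lambda = 3.79:
prox(4.7433) = sign(4.7433)*max(|4.7433| - 3.79, 0) = 0.9533
prox(-3.2324) = sign(-3.2324)*max(|-3.2324| - 3.79, 0) = 0.0
prox(x) = [0.9533, 0.0]
||prox(x)||_1 = 0.9533 + 0.0 = 0.9533


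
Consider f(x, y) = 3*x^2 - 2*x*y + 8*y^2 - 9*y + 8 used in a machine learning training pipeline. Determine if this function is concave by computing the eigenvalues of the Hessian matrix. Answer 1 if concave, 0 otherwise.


The Hessian of f(x,y) = 3*x^2 - 2*x*y + 8*y^2 - 9*y + 8 is:
H = [[6, -2], [-2, 16]]
Trace = 6 + 16 = 22
Determinant = 6*16 - (-2)^2 = 92
Discriminant = (22)^2 - 4*92 = 116.0
Eigenvalues: lambda_1 = 5.6148, lambda_2 = 16.3852
The function is not concave.

0


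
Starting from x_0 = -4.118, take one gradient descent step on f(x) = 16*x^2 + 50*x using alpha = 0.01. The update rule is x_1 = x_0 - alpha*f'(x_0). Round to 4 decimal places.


We compute the gradient at x_0 and apply the update.
f'(x) = 32*x + 50
f'(-4.118) = 32*-4.118 + 50 = -81.776
x_1 = -4.118 - 0.01*-81.776 = -3.3002


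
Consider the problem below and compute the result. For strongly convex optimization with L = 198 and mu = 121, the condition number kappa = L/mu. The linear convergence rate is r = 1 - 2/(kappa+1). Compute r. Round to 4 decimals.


Step 1: Compute the condition number.
kappa = L/mu = 198/121 = 1.6364
Step 2: Compute the convergence rate.
r = 1 - 2/(kappa + 1) = 1 - 2*mu/(L + mu) = (L - mu)/(L + mu) = 77/319 = 0.2414


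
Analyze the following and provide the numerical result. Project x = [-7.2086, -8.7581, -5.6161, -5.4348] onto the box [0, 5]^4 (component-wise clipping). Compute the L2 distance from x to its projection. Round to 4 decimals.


Project each component onto [0, 5].
clip(-7.2086) = 0.0, clip(-8.7581) = 0.0, clip(-5.6161) = 0.0, clip(-5.4348) = 0.0
Projection = [0.0, 0.0, 0.0, 0.0]
Squared diffs: [51.9639, 76.7043, 31.5406, 29.5371]
Distance = sqrt(189.7459) = 13.7748


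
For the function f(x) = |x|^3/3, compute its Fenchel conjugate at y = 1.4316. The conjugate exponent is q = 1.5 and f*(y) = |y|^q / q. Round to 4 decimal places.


The conjugate exponent q satisfies 1/p + 1/q = 1.
p = 3, so q = 3/(3 - 1) = 1.5
|y|^q = 1.4316^1.5 = 1.7129
f*(1.4316) = 1.7129 / 1.5 = 1.1419


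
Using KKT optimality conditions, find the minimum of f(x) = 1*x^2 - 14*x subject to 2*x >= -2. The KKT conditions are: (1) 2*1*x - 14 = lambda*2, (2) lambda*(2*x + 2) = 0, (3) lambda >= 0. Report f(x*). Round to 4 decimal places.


Step 1: Try lambda = 0 (constraint inactive).
Stationarity: 2*1*x - 14 = 0
x* = 14/(2*1) = 7.0
Check constraint: 2*7.0 = 14.0 >= -2 -- satisfied.
Step 2: Compute optimal value.
f(x*) = 1*7.0^2 - 14*7.0 = -49.0


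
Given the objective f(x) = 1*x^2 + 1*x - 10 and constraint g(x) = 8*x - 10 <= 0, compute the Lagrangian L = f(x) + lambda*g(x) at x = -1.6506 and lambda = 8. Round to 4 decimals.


Step 1: Evaluate f(x).
f(-1.6506) = 1*(-1.6506)^2 + 1*(-1.6506) - 10 = -8.9261
Step 2: Evaluate g(x).
g(-1.6506) = 8*-1.6506 - 10 = -23.2048
Step 3: Compute Lagrangian.
L = -8.9261 + 8*-23.2048 = -194.5645


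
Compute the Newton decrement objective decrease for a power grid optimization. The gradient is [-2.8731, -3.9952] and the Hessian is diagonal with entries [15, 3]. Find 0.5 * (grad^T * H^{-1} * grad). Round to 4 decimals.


Step 1: H is diagonal, so H^(-1) * g = [-0.1915, -1.3317].
Step 2: g^T H^(-1) g = sum_i g_i^2 / H_ii
  = (-2.8731)^2/15 + (-3.9952)^2/3
  = 0.5503 + 5.3205 = 5.8709
Step 3: Objective decrease = 0.5 * g^T H^(-1) g = 2.9354


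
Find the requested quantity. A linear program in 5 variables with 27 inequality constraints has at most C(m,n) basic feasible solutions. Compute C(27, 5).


Each vertex corresponds to some choice of n active constraints out of m, so the number of vertices is at most C(m, n) = m! / (n!(m-n)!).
m = 27, n = 5
Numerator: 27 * 26 * 25 * 24 * 23
Denominator: 5! = 120
C(27, 5) = 80730


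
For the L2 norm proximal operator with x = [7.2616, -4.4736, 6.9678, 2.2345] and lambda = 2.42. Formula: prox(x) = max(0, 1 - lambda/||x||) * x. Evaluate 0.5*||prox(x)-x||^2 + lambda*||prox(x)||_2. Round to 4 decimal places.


Step 1: Compute ||x||.
||x|| = 11.2378
Step 2: Compute scaling factor.
scale = max(0, 1 - 2.42/11.2378) = 0.7847
Step 3: prox(x) = [5.6978, -3.5102, 5.4673, 1.7533]
||prox(x)|| = 8.8178
Step 4: Proximal objective.
0.5*||prox-x||^2 = 2.9282
lambda*||prox|| = 21.3391
Total = 24.2672


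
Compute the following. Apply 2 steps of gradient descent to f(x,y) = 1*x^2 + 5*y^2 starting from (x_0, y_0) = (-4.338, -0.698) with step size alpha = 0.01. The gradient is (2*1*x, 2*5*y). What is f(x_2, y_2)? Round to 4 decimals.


Gradient descent on f(x,y) = 1*x^2 + 5*y^2.
Starting point: (-4.338, -0.698), alpha = 0.01
Step 1: grad_x = 2*1*-4.338 = -8.676, grad_y = 2*5*-0.698 = -6.98
  x_1 = -4.338 - 0.01*-8.676 = -4.2512
  y_1 = -0.698 - 0.01*-6.98 = -0.6282
Step 2: grad_x = 2*1*-4.2512 = -8.5025, grad_y = 2*5*-0.6282 = -6.282
  x_2 = -4.2512 - 0.01*-8.5025 = -4.1662
  y_2 = -0.6282 - 0.01*-6.282 = -0.5654
f(-4.1662, -0.5654) = 1*(-4.1662)^2 + 5*(-0.5654)^2 = 18.9556


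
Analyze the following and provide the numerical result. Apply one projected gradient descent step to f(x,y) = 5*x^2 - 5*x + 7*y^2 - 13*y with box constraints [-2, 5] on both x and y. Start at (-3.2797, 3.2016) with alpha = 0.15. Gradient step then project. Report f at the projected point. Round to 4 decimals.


Step 1: Compute gradient at (-3.2797, 3.2016).
grad_x = 2*5*-3.2797 - 5 = -37.797
grad_y = 2*7*3.2016 - 13 = 31.8224
Step 2: Gradient step.
x_raw = -3.2797 - 0.15*-37.797 = 2.3899
y_raw = 3.2016 - 0.15*31.8224 = -1.5718
Step 3: Project onto [-2, 5].
x_proj = clip(2.3899) = 2.3899
y_proj = clip(-1.5718) = -1.5718
Step 4: Evaluate f.
f(2.3899, -1.5718) = 54.3336


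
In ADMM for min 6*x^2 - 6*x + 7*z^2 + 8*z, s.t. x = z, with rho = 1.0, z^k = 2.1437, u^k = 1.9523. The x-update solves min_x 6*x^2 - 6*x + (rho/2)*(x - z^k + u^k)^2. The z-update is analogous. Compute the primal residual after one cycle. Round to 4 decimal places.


ADMM iteration with rho = 1.0, z^k = 2.1437, u^k = 1.9523
Step 1: x-update.
Minimize 6*x^2 - 6*x + (1.0/2)*(x - 2.1437 + 1.9523)^2
FOC: (2*6 + 1.0)*x = 6 + 1.0*(2.1437 - 1.9523)
x^{k+1} = 0.4763
Step 2: z-update.
Minimize 7*z^2 + 8*z + (1.0/2)*(0.4763 - z + 1.9523)^2
FOC: (2*7 + 1.0)*z = -8 + 1.0*(0.4763 + 1.9523)
z^{k+1} = -0.3714
Step 3: u-update.
u^{k+1} = 1.9523 + 0.4763 + 0.3714 = 2.8
Step 4: Primal residual = |0.4763 + 0.3714| = 0.8477


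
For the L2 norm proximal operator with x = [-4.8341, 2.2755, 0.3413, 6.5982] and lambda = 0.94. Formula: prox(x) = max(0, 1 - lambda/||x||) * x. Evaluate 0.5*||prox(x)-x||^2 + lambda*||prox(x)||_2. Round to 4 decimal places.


Step 1: Compute ||x||.
||x|| = 8.497
Step 2: Compute scaling factor.
scale = max(0, 1 - 0.94/8.497) = 0.8894
Step 3: prox(x) = [-4.2993, 2.0238, 0.3035, 5.8683]
||prox(x)|| = 7.557
Step 4: Proximal objective.
0.5*||prox-x||^2 = 0.4418
lambda*||prox|| = 7.1036
Total = 7.5454


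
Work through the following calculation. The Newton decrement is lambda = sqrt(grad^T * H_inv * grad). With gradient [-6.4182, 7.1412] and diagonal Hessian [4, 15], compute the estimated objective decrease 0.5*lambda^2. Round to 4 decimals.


Step 1: H is diagonal, so H^(-1) * g = [-1.6046, 0.4761].
Step 2: g^T H^(-1) g = sum_i g_i^2 / H_ii
  = (-6.4182)^2/4 + (7.1412)^2/15
  = 10.2983 + 3.3998 = 13.6981
Step 3: Objective decrease = 0.5 * g^T H^(-1) g = 6.8491


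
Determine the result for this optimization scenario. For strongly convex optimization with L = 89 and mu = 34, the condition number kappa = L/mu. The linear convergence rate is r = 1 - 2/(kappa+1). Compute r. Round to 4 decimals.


Step 1: Compute the condition number.
kappa = L/mu = 89/34 = 2.6176
Step 2: Compute the convergence rate.
r = 1 - 2/(kappa + 1) = 1 - 2*mu/(L + mu) = (L - mu)/(L + mu) = 55/123 = 0.4472


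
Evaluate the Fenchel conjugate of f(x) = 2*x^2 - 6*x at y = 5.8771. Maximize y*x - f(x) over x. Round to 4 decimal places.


f*(y) = sup_x {y*x - a*x^2 - b*x} = sup_x {(y-b)*x - a*x^2}
FOC: (y - b) - 2a*x = 0 => x* = (y - b)/(2a)
x* = (5.8771 + 6)/(2*2) = 2.9693
f*(5.8771) = (y-b)^2/(4a) = (5.8771 + 6)^2/(4*2)
= 141.0655/8 = 17.6332


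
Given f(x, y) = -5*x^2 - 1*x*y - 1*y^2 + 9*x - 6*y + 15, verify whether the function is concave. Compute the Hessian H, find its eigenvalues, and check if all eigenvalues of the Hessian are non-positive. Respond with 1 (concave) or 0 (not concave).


The Hessian of f(x,y) = -5*x^2 - 1*x*y - 1*y^2 + 9*x - 6*y + 15 is:
H = [[-10, -1], [-1, -2]]
Trace = -10 - 2 = -12
Determinant = -10*-2 - (-1)^2 = 19
Discriminant = (-12)^2 - 4*19 = 68.0
Eigenvalues: lambda_1 = -10.1231, lambda_2 = -1.8769
The function is concave.

1


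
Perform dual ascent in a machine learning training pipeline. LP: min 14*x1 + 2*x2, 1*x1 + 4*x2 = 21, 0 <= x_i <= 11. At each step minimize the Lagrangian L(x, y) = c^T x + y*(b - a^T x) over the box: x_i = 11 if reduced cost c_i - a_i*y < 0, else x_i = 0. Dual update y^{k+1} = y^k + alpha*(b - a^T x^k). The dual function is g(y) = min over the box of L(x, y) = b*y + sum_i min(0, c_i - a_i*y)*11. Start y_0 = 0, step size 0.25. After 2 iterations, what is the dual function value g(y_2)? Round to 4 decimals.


Dual ascent for LP: min 14*x1 + 2*x2, 1*x1 + 4*x2 = 21, 0 <= x_i <= 11
Step 1: y^k = 0.0, reduced costs: (14.0, 2.0)
  x^k = (0.0, 0.0), subgradient = b - a^T x = 21.0
  y^{k+1} = 0.0 + 0.25*21.0 = 5.25
Step 2: y^k = 5.25, reduced costs: (8.75, -19.0)
  x^k = (0.0, 11.0), subgradient = b - a^T x = -23.0
  y^{k+1} = 5.25 + 0.25*-23.0 = -0.5
Dual objective at y_2 = -0.5: reduced costs (14.5, 4.0), box minimizer x = (0.0, 0.0)
g(y_2) = b*y + (c1 - a1*y)*x1 + (c2 - a2*y)*x2 = 21*(-0.5) + 14.5*0.0 + 4.0*0.0 = -10.5 + 0.0 + 0.0 = -10.5


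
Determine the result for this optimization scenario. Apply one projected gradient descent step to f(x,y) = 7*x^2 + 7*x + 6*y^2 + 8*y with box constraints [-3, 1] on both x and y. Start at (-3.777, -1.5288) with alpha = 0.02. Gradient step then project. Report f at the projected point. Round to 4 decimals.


Step 1: Compute gradient at (-3.777, -1.5288).
grad_x = 2*7*-3.777 + 7 = -45.878
grad_y = 2*6*-1.5288 + 8 = -10.3456
Step 2: Gradient step.
x_raw = -3.777 - 0.02*-45.878 = -2.8594
y_raw = -1.5288 - 0.02*-10.3456 = -1.3219
Step 3: Project onto [-3, 1].
x_proj = clip(-2.8594) = -2.8594
y_proj = clip(-1.3219) = -1.3219
Step 4: Evaluate f.
f(-2.8594, -1.3219) = 37.1279


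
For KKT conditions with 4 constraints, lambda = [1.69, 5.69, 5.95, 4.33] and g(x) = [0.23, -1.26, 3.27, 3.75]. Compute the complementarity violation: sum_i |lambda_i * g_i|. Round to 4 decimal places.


KKT complementary slackness check:
lambda_1 * g_1 = 1.69 * 0.23 = 0.3887
lambda_2 * g_2 = 5.69 * -1.26 = -7.1694
lambda_3 * g_3 = 5.95 * 3.27 = 19.4565
lambda_4 * g_4 = 4.33 * 3.75 = 16.2375
Total violation = 0.3887 + 7.1694 + 19.4565 + 16.2375 = 43.2521


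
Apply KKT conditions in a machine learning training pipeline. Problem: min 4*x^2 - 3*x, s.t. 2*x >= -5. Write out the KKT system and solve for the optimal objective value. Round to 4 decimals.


Step 1: Try lambda = 0 (constraint inactive).
Stationarity: 2*4*x - 3 = 0
x* = 3/(2*4) = 0.375
Check constraint: 2*0.375 = 0.75 >= -5 -- satisfied.
Step 2: Compute optimal value.
f(x*) = 4*0.375^2 - 3*0.375 = -0.5625


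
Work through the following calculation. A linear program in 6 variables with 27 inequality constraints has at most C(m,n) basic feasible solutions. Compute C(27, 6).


Each vertex corresponds to some choice of n active constraints out of m, so the number of vertices is at most C(m, n) = m! / (n!(m-n)!).
m = 27, n = 6
Numerator: 27 * 26 * 25 * 24 * 23 * 22
Denominator: 6! = 720
C(27, 6) = 296010


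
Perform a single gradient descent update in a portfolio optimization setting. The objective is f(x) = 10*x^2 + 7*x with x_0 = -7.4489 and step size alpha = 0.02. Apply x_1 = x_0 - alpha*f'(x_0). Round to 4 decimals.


We compute the gradient at x_0 and apply the update.
f'(x) = 20*x + 7
f'(-7.4489) = 20*-7.4489 + 7 = -141.978
x_1 = -7.4489 - 0.02*-141.978 = -4.6093


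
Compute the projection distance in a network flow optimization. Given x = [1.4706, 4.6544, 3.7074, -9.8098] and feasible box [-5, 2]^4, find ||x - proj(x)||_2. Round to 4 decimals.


Project each component onto [-5, 2].
clip(1.4706) = 1.4706, clip(4.6544) = 2.0, clip(3.7074) = 2.0, clip(-9.8098) = -5.0
Projection = [1.4706, 2.0, 2.0, -5.0]
Squared diffs: [0.0, 7.0458, 2.9152, 23.1342]
Distance = sqrt(33.0952) = 5.7528


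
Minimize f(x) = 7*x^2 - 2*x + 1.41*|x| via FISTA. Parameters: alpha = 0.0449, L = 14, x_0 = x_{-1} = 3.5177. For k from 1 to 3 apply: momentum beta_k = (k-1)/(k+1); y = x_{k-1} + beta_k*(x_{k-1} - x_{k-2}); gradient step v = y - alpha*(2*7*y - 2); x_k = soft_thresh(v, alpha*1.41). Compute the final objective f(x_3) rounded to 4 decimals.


FISTA on f(x) = 7*x^2 - 2*x + 1.41*|x|
L = 14, alpha = 0.0449
Iteration 1: beta = 0.0, y = 3.5177 + 0.0*(3.5177 - 3.5177) = 3.5177
  grad(y) = 47.2478, v = y - alpha*grad = 1.3963
  prox(v) = soft_thresh(1.3963, 0.0633) = 1.333
Iteration 2: beta = 0.3333, y = 1.333 + 0.3333*(1.333 - 3.5177) = 0.6047
  grad(y) = 6.4661, v = y - alpha*grad = 0.3144
  prox(v) = soft_thresh(0.3144, 0.0633) = 0.2511
Iteration 3: beta = 0.5, y = 0.2511 + 0.5*(0.2511 - 1.333) = -0.2899
  grad(y) = -6.058, v = y - alpha*grad = -0.0179
  prox(v) = soft_thresh(-0.0179, 0.0633) = 0.0
f(x_3) = 7*0.0^2 - 2*0.0 + 1.41*|0.0| = 0.0


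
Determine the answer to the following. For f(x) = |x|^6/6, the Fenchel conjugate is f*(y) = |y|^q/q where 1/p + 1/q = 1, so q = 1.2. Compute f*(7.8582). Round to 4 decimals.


The conjugate exponent q satisfies 1/p + 1/q = 1.
p = 6, so q = 6/(6 - 1) = 1.2
|y|^q = 7.8582^1.2 = 11.8683
f*(7.8582) = 11.8683 / 1.2 = 9.8902


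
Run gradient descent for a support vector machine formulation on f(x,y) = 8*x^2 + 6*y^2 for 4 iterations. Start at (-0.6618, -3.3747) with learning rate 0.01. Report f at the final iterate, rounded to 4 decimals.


Gradient descent on f(x,y) = 8*x^2 + 6*y^2.
Starting point: (-0.6618, -3.3747), alpha = 0.01
Step 1: grad_x = 2*8*-0.6618 = -10.5888, grad_y = 2*6*-3.3747 = -40.4964
  x_1 = -0.6618 - 0.01*-10.5888 = -0.5559
  y_1 = -3.3747 - 0.01*-40.4964 = -2.9697
Step 2: grad_x = 2*8*-0.5559 = -8.8946, grad_y = 2*6*-2.9697 = -35.6368
  x_2 = -0.5559 - 0.01*-8.8946 = -0.467
  y_2 = -2.9697 - 0.01*-35.6368 = -2.6134
Step 3: grad_x = 2*8*-0.467 = -7.4715, grad_y = 2*6*-2.6134 = -31.3604
  x_3 = -0.467 - 0.01*-7.4715 = -0.3923
  y_3 = -2.6134 - 0.01*-31.3604 = -2.2998
Step 4: grad_x = 2*8*-0.3923 = -6.276, grad_y = 2*6*-2.2998 = -27.5972
  x_4 = -0.3923 - 0.01*-6.276 = -0.3295
  y_4 = -2.2998 - 0.01*-27.5972 = -2.0238
f(-0.3295, -2.0238) = 8*(-0.3295)^2 + 6*(-2.0238)^2 = 25.4429


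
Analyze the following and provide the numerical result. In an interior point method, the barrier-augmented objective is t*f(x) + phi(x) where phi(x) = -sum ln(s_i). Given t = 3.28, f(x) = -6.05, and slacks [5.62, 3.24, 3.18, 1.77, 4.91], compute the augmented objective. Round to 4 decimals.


Step 1: Compute log-barrier.
ln values: [1.7263, 1.1756, 1.1569, 0.571, 1.5913]
phi = -(1.7263 + 1.1756 + 1.1569 + 0.571 + 1.5913) = -6.221
Step 2: Compute augmented objective.
t*f(x) = 3.28*-6.05 = -19.844
Total = -19.844 - 6.221 = -26.065


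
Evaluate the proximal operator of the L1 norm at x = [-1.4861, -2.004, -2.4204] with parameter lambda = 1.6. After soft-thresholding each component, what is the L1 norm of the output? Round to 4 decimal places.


Soft-thresholding with lambda = 1.6:
prox(-1.4861) = sign(-1.4861)*max(|-1.4861| - 1.6, 0) = 0.0
prox(-2.004) = sign(-2.004)*max(|-2.004| - 1.6, 0) = -0.404
prox(-2.4204) = sign(-2.4204)*max(|-2.4204| - 1.6, 0) = -0.8204
prox(x) = [0.0, -0.404, -0.8204]
||prox(x)||_1 = 0.0 + 0.404 + 0.8204 = 1.2244


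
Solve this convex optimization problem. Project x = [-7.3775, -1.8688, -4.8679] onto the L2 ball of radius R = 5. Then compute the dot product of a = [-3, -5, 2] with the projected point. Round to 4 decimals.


Step 1: Compute ||x|| (intermediates to 6 decimals).
||x|| = sqrt((-7.3775)^2 + (-1.8688)^2 + (-4.8679)^2) = 9.034178
Step 2: Project.
Since ||x|| > R, scale = R/||x|| = 5/9.034178 = 0.553454, proj(x) = scale * x
proj(x) = [-4.083107, -1.034295, -2.694159]
Step 3: Dot product.
a^T * proj(x) = -3*(-4.083107) - 5*(-1.034295) + 2*(-2.694159) = 12.0325


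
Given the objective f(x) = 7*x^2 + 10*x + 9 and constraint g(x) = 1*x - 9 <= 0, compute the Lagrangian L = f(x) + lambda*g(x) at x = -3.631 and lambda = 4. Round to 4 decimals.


Step 1: Evaluate f(x).
f(-3.631) = 7*(-3.631)^2 + 10*(-3.631) + 9 = 64.9791
Step 2: Evaluate g(x).
g(-3.631) = 1*-3.631 - 9 = -12.631
Step 3: Compute Lagrangian.
L = 64.9791 + 4*-12.631 = 14.4551


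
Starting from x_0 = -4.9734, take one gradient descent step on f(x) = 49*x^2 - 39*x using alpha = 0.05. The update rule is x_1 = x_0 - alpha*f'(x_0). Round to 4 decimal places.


We compute the gradient at x_0 and apply the update.
f'(x) = 98*x - 39
f'(-4.9734) = 98*-4.9734 - 39 = -526.3932
x_1 = -4.9734 - 0.05*-526.3932 = 21.3463


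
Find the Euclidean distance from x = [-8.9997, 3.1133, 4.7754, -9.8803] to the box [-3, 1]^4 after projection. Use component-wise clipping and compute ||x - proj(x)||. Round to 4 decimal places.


Project each component onto [-3, 1].
clip(-8.9997) = -3.0, clip(3.1133) = 1.0, clip(4.7754) = 1.0, clip(-9.8803) = -3.0
Projection = [-3.0, 1.0, 1.0, -3.0]
Squared diffs: [35.9964, 4.466, 14.2536, 47.3385]
Distance = sqrt(102.0545) = 10.1022


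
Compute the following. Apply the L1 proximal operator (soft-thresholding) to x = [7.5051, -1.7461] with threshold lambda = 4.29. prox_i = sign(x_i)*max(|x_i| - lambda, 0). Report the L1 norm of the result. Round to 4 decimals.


Soft-thresholding with lambda = 4.29:
prox(7.5051) = sign(7.5051)*max(|7.5051| - 4.29, 0) = 3.2151
prox(-1.7461) = sign(-1.7461)*max(|-1.7461| - 4.29, 0) = 0.0
prox(x) = [3.2151, 0.0]
||prox(x)||_1 = 3.2151 + 0.0 = 3.2151


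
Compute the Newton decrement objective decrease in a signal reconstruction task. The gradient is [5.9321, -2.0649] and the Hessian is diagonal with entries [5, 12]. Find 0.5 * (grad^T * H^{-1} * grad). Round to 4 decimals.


Step 1: H is diagonal, so H^(-1) * g = [1.1864, -0.1721].
Step 2: g^T H^(-1) g = sum_i g_i^2 / H_ii
  = (5.9321)^2/5 + (-2.0649)^2/12
  = 7.038 + 0.3553 = 7.3933
Step 3: Objective decrease = 0.5 * g^T H^(-1) g = 3.6966


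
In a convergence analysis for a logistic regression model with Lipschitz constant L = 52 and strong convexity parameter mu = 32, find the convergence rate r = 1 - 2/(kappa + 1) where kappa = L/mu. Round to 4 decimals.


Step 1: Compute the condition number.
kappa = L/mu = 52/32 = 1.625
Step 2: Compute the convergence rate.
r = 1 - 2/(kappa + 1) = 1 - 2*mu/(L + mu) = (L - mu)/(L + mu) = 20/84 = 0.2381


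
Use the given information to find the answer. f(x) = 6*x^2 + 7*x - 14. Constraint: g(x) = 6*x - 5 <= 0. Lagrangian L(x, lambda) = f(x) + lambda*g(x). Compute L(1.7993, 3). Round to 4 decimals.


Step 1: Evaluate f(x).
f(1.7993) = 6*1.7993^2 + 7*1.7993 - 14 = 18.02
Step 2: Evaluate g(x).
g(1.7993) = 6*1.7993 - 5 = 5.7958
Step 3: Compute Lagrangian.
L = 18.02 + 3*5.7958 = 35.4074


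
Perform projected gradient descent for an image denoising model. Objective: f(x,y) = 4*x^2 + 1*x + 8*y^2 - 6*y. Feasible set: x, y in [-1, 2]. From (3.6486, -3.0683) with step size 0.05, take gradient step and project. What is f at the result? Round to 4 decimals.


Step 1: Compute gradient at (3.6486, -3.0683).
grad_x = 2*4*3.6486 + 1 = 30.1888
grad_y = 2*8*-3.0683 - 6 = -55.0928
Step 2: Gradient step.
x_raw = 3.6486 - 0.05*30.1888 = 2.1392
y_raw = -3.0683 - 0.05*-55.0928 = -0.3137
Step 3: Project onto [-1, 2].
x_proj = clip(2.1392) = 2.0
y_proj = clip(-0.3137) = -0.3137
Step 4: Evaluate f.
f(2.0, -0.3137) = 20.669


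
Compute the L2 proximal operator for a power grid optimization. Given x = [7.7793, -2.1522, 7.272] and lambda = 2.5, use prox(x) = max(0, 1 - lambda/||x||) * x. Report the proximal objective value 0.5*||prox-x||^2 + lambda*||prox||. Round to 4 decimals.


Step 1: Compute ||x||.
||x|| = 10.8642
Step 2: Compute scaling factor.
scale = max(0, 1 - 2.5/10.8642) = 0.7699
Step 3: prox(x) = [5.9892, -1.657, 5.5986]
||prox(x)|| = 8.3642
Step 4: Proximal objective.
0.5*||prox-x||^2 = 3.125
lambda*||prox|| = 20.9105
Total = 24.0356


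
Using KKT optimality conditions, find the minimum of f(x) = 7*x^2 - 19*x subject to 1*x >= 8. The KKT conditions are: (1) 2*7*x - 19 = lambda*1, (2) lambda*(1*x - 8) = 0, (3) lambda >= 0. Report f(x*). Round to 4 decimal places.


Step 1: Try lambda = 0 (constraint inactive).
x_unc = 19/(2*7) = 1.3571
Check: 1*1.3571 = 1.3571 < 8 -- violated!
Step 2: Constraint must be active: 1*x = 8
x* = 8/1 = 8.0
lambda = (2*7*8.0 - 19)/1 = 93.0
Step 3: Compute optimal value.
f(x*) = 7*8.0^2 - 19*8.0 = 296.0


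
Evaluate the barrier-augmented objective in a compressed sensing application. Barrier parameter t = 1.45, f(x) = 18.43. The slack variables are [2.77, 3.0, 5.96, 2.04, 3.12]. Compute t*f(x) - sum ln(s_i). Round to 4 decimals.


Step 1: Compute log-barrier.
ln values: [1.0188, 1.0986, 1.7851, 0.7129, 1.1378]
phi = -(1.0188 + 1.0986 + 1.7851 + 0.7129 + 1.1378) = -5.7533
Step 2: Compute augmented objective.
t*f(x) = 1.45*18.43 = 26.7235
Total = 26.7235 - 5.7533 = 20.9702


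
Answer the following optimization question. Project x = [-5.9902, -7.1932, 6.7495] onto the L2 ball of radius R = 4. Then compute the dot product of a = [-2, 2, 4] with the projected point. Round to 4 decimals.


Step 1: Compute ||x|| (intermediates to 6 decimals).
||x|| = sqrt((-5.9902)^2 + (-7.1932)^2 + 6.7495^2) = 11.54038
Step 2: Project.
Since ||x|| > R, scale = R/||x|| = 4/11.54038 = 0.346609, proj(x) = scale * x
proj(x) = [-2.076257, -2.493228, 2.339437]
Step 3: Dot product.
a^T * proj(x) = -2*(-2.076257) + 2*(-2.493228) + 4*2.339437 = 8.5238


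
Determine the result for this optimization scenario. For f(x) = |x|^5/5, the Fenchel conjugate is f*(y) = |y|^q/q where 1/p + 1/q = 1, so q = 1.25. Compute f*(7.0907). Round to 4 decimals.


The conjugate exponent q satisfies 1/p + 1/q = 1.
p = 5, so q = 5/(5 - 1) = 1.25
|y|^q = 7.0907^1.25 = 11.5707
f*(7.0907) = 11.5707 / 1.25 = 9.2566


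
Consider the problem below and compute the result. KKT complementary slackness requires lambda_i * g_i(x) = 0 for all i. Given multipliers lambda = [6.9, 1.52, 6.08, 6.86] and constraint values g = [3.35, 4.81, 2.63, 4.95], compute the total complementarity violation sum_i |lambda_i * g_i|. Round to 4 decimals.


KKT complementary slackness check:
lambda_1 * g_1 = 6.9 * 3.35 = 23.115
lambda_2 * g_2 = 1.52 * 4.81 = 7.3112
lambda_3 * g_3 = 6.08 * 2.63 = 15.9904
lambda_4 * g_4 = 6.86 * 4.95 = 33.957
Total violation = 23.115 + 7.3112 + 15.9904 + 33.957 = 80.3736


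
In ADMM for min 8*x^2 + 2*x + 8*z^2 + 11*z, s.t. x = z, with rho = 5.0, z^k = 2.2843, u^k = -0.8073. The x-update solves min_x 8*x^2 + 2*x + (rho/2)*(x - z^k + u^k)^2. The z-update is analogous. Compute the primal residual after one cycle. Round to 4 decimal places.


ADMM iteration with rho = 5.0, z^k = 2.2843, u^k = -0.8073
Step 1: x-update.
Minimize 8*x^2 + 2*x + (5.0/2)*(x - 2.2843 - 0.8073)^2
FOC: (2*8 + 5.0)*x = -2 + 5.0*(2.2843 + 0.8073)
x^{k+1} = 0.6409
Step 2: z-update.
Minimize 8*z^2 + 11*z + (5.0/2)*(0.6409 - z - 0.8073)^2
FOC: (2*8 + 5.0)*z = -11 + 5.0*(0.6409 - 0.8073)
z^{k+1} = -0.5634
Step 3: u-update.
u^{k+1} = -0.8073 + 0.6409 + 0.5634 = 0.397
Step 4: Primal residual = |0.6409 + 0.5634| = 1.2043


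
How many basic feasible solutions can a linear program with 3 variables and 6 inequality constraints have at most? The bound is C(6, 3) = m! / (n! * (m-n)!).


Each vertex corresponds to some choice of n active constraints out of m, so the number of vertices is at most C(m, n) = m! / (n!(m-n)!).
m = 6, n = 3
Numerator: 6 * 5 * 4
Denominator: 3! = 6
C(6, 3) = 20


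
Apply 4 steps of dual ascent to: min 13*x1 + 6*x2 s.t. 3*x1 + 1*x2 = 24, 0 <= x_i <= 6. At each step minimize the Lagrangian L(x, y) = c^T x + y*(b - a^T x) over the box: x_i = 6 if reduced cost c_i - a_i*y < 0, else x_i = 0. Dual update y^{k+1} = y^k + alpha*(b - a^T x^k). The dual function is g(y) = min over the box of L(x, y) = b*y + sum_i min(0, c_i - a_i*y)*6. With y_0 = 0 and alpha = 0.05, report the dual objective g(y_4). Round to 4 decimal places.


Dual ascent for LP: min 13*x1 + 6*x2, 3*x1 + 1*x2 = 24, 0 <= x_i <= 6
Step 1: y^k = 0.0, reduced costs: (13.0, 6.0)
  x^k = (0.0, 0.0), subgradient = b - a^T x = 24.0
  y^{k+1} = 0.0 + 0.05*24.0 = 1.2
Step 2: y^k = 1.2, reduced costs: (9.4, 4.8)
  x^k = (0.0, 0.0), subgradient = b - a^T x = 24.0
  y^{k+1} = 1.2 + 0.05*24.0 = 2.4
Step 3: y^k = 2.4, reduced costs: (5.8, 3.6)
  x^k = (0.0, 0.0), subgradient = b - a^T x = 24.0
  y^{k+1} = 2.4 + 0.05*24.0 = 3.6
Step 4: y^k = 3.6, reduced costs: (2.2, 2.4)
  x^k = (0.0, 0.0), subgradient = b - a^T x = 24.0
  y^{k+1} = 3.6 + 0.05*24.0 = 4.8
Dual objective at y_4 = 4.8: reduced costs (-1.4, 1.2), box minimizer x = (6.0, 0.0)
g(y_4) = b*y + (c1 - a1*y)*x1 + (c2 - a2*y)*x2 = 24*4.8 + (-1.4)*6.0 + 1.2*0.0 = 115.2 - 8.4 + 0.0 = 106.8


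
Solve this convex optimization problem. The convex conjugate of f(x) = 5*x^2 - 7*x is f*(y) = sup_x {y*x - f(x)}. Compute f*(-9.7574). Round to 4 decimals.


f*(y) = sup_x {y*x - a*x^2 - b*x} = sup_x {(y-b)*x - a*x^2}
FOC: (y - b) - 2a*x = 0 => x* = (y - b)/(2a)
x* = (-9.7574 + 7)/(2*5) = -0.2757
f*(-9.7574) = (y-b)^2/(4a) = (-9.7574 + 7)^2/(4*5)
= 7.6033/20 = 0.3802


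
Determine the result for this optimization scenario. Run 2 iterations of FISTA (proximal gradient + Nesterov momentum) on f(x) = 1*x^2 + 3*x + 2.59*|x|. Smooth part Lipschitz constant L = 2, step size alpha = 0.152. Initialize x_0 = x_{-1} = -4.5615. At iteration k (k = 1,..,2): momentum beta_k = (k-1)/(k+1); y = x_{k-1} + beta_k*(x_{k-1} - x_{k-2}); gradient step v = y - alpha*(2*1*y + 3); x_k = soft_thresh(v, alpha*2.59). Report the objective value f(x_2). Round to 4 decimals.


FISTA on f(x) = 1*x^2 + 3*x + 2.59*|x|
L = 2, alpha = 0.152
Iteration 1: beta = 0.0, y = -4.5615 + 0.0*(-4.5615 + 4.5615) = -4.5615
  grad(y) = -6.123, v = y - alpha*grad = -3.6308
  prox(v) = soft_thresh(-3.6308, 0.3937) = -3.2371
Iteration 2: beta = 0.3333, y = -3.2371 + 0.3333*(-3.2371 + 4.5615) = -2.7957
  grad(y) = -2.5913, v = y - alpha*grad = -2.4018
  prox(v) = soft_thresh(-2.4018, 0.3937) = -2.0081
f(x_2) = 1*(-2.0081)^2 + 3*(-2.0081) + 2.59*|-2.0081| = 3.2092


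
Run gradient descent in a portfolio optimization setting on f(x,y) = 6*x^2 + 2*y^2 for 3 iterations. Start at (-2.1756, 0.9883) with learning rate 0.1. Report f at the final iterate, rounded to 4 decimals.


Gradient descent on f(x,y) = 6*x^2 + 2*y^2.
Starting point: (-2.1756, 0.9883), alpha = 0.1
Step 1: grad_x = 2*6*-2.1756 = -26.1072, grad_y = 2*2*0.9883 = 3.9532
  x_1 = -2.1756 - 0.1*-26.1072 = 0.4351
  y_1 = 0.9883 - 0.1*3.9532 = 0.593
Step 2: grad_x = 2*6*0.4351 = 5.2214, grad_y = 2*2*0.593 = 2.3719
  x_2 = 0.4351 - 0.1*5.2214 = -0.087
  y_2 = 0.593 - 0.1*2.3719 = 0.3558
Step 3: grad_x = 2*6*-0.087 = -1.0443, grad_y = 2*2*0.3558 = 1.4232
  x_3 = -0.087 - 0.1*-1.0443 = 0.0174
  y_3 = 0.3558 - 0.1*1.4232 = 0.2135
f(0.0174, 0.2135) = 6*0.0174^2 + 2*0.2135^2 = 0.093


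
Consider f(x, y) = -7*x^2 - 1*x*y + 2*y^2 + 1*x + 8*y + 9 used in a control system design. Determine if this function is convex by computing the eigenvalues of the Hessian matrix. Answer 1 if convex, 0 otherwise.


The Hessian of f(x,y) = -7*x^2 - 1*x*y + 2*y^2 + 1*x + 8*y + 9 is:
H = [[-14, -1], [-1, 4]]
Trace = -14 + 4 = -10
Determinant = -14*4 - (-1)^2 = -57
Discriminant = (-10)^2 - 4*-57 = 328.0
Eigenvalues: lambda_1 = -14.0554, lambda_2 = 4.0554
The function is not convex.

0


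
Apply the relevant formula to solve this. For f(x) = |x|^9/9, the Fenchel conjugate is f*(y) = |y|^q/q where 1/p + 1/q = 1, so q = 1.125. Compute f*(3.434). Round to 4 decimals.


The conjugate exponent q satisfies 1/p + 1/q = 1.
p = 9, so q = 9/(9 - 1) = 1.125
|y|^q = 3.434^1.125 = 4.0066
f*(3.434) = 4.0066 / 1.125 = 3.5614


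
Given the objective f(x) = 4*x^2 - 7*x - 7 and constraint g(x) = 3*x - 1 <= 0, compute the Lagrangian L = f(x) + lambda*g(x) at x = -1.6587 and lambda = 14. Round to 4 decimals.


Step 1: Evaluate f(x).
f(-1.6587) = 4*(-1.6587)^2 - 7*(-1.6587) - 7 = 15.616
Step 2: Evaluate g(x).
g(-1.6587) = 3*-1.6587 - 1 = -5.9761
Step 3: Compute Lagrangian.
L = 15.616 + 14*-5.9761 = -68.0494


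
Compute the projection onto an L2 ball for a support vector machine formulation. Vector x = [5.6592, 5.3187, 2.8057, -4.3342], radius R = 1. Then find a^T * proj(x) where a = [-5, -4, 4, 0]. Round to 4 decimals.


Step 1: Compute ||x|| (intermediates to 6 decimals).
||x|| = sqrt(5.6592^2 + 5.3187^2 + 2.8057^2 + (-4.3342)^2) = 9.325897
Step 2: Project.
Since ||x|| > R, scale = R/||x|| = 1/9.325897 = 0.107228, proj(x) = scale * x
proj(x) = [0.606825, 0.570314, 0.30085, -0.464748]
Step 3: Dot product.
a^T * proj(x) = -5*0.606825 - 4*0.570314 + 4*0.30085 + 0*(-0.464748) = -4.112


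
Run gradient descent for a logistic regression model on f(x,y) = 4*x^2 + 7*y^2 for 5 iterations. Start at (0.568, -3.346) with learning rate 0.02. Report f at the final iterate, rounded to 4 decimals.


Gradient descent on f(x,y) = 4*x^2 + 7*y^2.
Starting point: (0.568, -3.346), alpha = 0.02
Step 1: grad_x = 2*4*0.568 = 4.544, grad_y = 2*7*-3.346 = -46.844
  x_1 = 0.568 - 0.02*4.544 = 0.4771
  y_1 = -3.346 - 0.02*-46.844 = -2.4091
Step 2: grad_x = 2*4*0.4771 = 3.817, grad_y = 2*7*-2.4091 = -33.7277
  x_2 = 0.4771 - 0.02*3.817 = 0.4008
  y_2 = -2.4091 - 0.02*-33.7277 = -1.7346
Step 3: grad_x = 2*4*0.4008 = 3.2062, grad_y = 2*7*-1.7346 = -24.2839
  x_3 = 0.4008 - 0.02*3.2062 = 0.3367
  y_3 = -1.7346 - 0.02*-24.2839 = -1.2489
Step 4: grad_x = 2*4*0.3367 = 2.6932, grad_y = 2*7*-1.2489 = -17.4844
  x_4 = 0.3367 - 0.02*2.6932 = 0.2828
  y_4 = -1.2489 - 0.02*-17.4844 = -0.8992
Step 5: grad_x = 2*4*0.2828 = 2.2623, grad_y = 2*7*-0.8992 = -12.5888
  x_5 = 0.2828 - 0.02*2.2623 = 0.2375
  y_5 = -0.8992 - 0.02*-12.5888 = -0.6474
f(0.2375, -0.6474) = 4*0.2375^2 + 7*(-0.6474)^2 = 3.1598


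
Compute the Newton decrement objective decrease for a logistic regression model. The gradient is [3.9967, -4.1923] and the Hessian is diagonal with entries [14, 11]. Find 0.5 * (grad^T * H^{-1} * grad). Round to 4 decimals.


Step 1: H is diagonal, so H^(-1) * g = [0.2855, -0.3811].
Step 2: g^T H^(-1) g = sum_i g_i^2 / H_ii
  = (3.9967)^2/14 + (-4.1923)^2/11
  = 1.141 + 1.5978 = 2.7387
Step 3: Objective decrease = 0.5 * g^T H^(-1) g = 1.3694


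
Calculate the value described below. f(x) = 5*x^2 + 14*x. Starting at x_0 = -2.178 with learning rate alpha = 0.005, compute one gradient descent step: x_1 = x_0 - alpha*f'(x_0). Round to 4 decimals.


We compute the gradient at x_0 and apply the update.
f'(x) = 10*x + 14
f'(-2.178) = 10*-2.178 + 14 = -7.78
x_1 = -2.178 - 0.005*-7.78 = -2.1391


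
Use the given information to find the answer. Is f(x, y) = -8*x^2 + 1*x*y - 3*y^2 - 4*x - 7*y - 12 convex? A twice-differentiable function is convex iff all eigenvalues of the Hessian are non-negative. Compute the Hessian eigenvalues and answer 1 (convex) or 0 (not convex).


The Hessian of f(x,y) = -8*x^2 + 1*x*y - 3*y^2 - 4*x - 7*y - 12 is:
H = [[-16, 1], [1, -6]]
Trace = -16 - 6 = -22
Determinant = -16*-6 - (1)^2 = 95
Discriminant = (-22)^2 - 4*95 = 104.0
Eigenvalues: lambda_1 = -16.099, lambda_2 = -5.901
The function is not convex.

0


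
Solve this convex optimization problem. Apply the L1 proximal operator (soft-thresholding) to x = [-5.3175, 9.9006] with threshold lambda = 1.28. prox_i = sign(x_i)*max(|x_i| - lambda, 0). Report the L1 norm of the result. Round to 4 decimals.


Soft-thresholding with lambda = 1.28:
prox(-5.3175) = sign(-5.3175)*max(|-5.3175| - 1.28, 0) = -4.0375
prox(9.9006) = sign(9.9006)*max(|9.9006| - 1.28, 0) = 8.6206
prox(x) = [-4.0375, 8.6206]
||prox(x)||_1 = 4.0375 + 8.6206 = 12.6581


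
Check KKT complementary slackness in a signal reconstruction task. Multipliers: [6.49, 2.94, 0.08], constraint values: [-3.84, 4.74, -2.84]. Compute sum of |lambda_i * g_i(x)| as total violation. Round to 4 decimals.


KKT complementary slackness check:
lambda_1 * g_1 = 6.49 * -3.84 = -24.9216
lambda_2 * g_2 = 2.94 * 4.74 = 13.9356
lambda_3 * g_3 = 0.08 * -2.84 = -0.2272
Total violation = 24.9216 + 13.9356 + 0.2272 = 39.0844


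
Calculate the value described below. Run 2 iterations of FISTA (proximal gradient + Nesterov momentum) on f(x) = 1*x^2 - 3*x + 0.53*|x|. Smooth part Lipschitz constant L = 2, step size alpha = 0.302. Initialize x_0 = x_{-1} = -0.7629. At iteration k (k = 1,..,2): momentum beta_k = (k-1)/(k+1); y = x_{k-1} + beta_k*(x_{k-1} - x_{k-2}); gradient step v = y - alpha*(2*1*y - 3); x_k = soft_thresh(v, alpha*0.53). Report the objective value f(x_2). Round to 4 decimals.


FISTA on f(x) = 1*x^2 - 3*x + 0.53*|x|
L = 2, alpha = 0.302
Iteration 1: beta = 0.0, y = -0.7629 + 0.0*(-0.7629 + 0.7629) = -0.7629
  grad(y) = -4.5258, v = y - alpha*grad = 0.6039
  prox(v) = soft_thresh(0.6039, 0.1601) = 0.4438
Iteration 2: beta = 0.3333, y = 0.4438 + 0.3333*(0.4438 + 0.7629) = 0.8461
  grad(y) = -1.3078, v = y - alpha*grad = 1.241
  prox(v) = soft_thresh(1.241, 0.1601) = 1.081
f(x_2) = 1*1.081^2 - 3*1.081 + 0.53*|1.081| = -1.5015


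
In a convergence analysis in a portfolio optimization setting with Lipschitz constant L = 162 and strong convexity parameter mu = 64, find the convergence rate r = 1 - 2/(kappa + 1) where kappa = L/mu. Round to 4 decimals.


Step 1: Compute the condition number.
kappa = L/mu = 162/64 = 2.5313
Step 2: Compute the convergence rate.
r = 1 - 2/(kappa + 1) = 1 - 2*mu/(L + mu) = (L - mu)/(L + mu) = 98/226 = 0.4336


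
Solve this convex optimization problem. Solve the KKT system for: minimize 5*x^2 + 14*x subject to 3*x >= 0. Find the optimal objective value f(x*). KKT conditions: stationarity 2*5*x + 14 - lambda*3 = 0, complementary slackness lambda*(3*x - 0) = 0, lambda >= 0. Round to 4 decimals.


Step 1: Try lambda = 0 (constraint inactive).
x_unc = -14/(2*5) = -1.4
Check: 3*-1.4 = -4.2 < 0 -- violated!
Step 2: Constraint must be active: 3*x = 0
x* = 0/3 = 0.0
lambda = (2*5*0.0 + 14)/3 = 4.6667
Step 3: Compute optimal value.
f(x*) = 5*0.0^2 + 14*0.0 = 0.0


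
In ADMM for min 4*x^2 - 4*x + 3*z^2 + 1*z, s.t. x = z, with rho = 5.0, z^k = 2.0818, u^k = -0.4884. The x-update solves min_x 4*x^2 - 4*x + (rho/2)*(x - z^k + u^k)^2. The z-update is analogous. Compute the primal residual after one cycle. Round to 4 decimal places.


ADMM iteration with rho = 5.0, z^k = 2.0818, u^k = -0.4884
Step 1: x-update.
Minimize 4*x^2 - 4*x + (5.0/2)*(x - 2.0818 - 0.4884)^2
FOC: (2*4 + 5.0)*x = 4 + 5.0*(2.0818 + 0.4884)
x^{k+1} = 1.2962
Step 2: z-update.
Minimize 3*z^2 + 1*z + (5.0/2)*(1.2962 - z - 0.4884)^2
FOC: (2*3 + 5.0)*z = -1 + 5.0*(1.2962 - 0.4884)
z^{k+1} = 0.2763
Step 3: u-update.
u^{k+1} = -0.4884 + 1.2962 - 0.2763 = 0.5315
Step 4: Primal residual = |1.2962 - 0.2763| = 1.0199


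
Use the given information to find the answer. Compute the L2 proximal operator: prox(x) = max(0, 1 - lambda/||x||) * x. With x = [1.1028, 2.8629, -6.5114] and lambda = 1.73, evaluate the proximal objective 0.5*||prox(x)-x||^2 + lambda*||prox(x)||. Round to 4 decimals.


Step 1: Compute ||x||.
||x|| = 7.198
Step 2: Compute scaling factor.
scale = max(0, 1 - 1.73/7.198) = 0.7597
Step 3: prox(x) = [0.8377, 2.1748, -4.9464]
||prox(x)|| = 5.468
Step 4: Proximal objective.
0.5*||prox-x||^2 = 1.4965
lambda*||prox|| = 9.4596
Total = 10.956


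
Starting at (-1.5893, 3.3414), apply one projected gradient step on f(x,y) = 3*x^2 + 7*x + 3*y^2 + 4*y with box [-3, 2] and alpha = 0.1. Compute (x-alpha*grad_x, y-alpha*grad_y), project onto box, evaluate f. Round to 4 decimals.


Step 1: Compute gradient at (-1.5893, 3.3414).
grad_x = 2*3*-1.5893 + 7 = -2.5358
grad_y = 2*3*3.3414 + 4 = 24.0484
Step 2: Gradient step.
x_raw = -1.5893 - 0.1*-2.5358 = -1.3357
y_raw = 3.3414 - 0.1*24.0484 = 0.9366
Step 3: Project onto [-3, 2].
x_proj = clip(-1.3357) = -1.3357
y_proj = clip(0.9366) = 0.9366
Step 4: Evaluate f.
f(-1.3357, 0.9366) = 2.3801


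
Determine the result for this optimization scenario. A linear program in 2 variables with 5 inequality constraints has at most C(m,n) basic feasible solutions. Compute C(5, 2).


Each vertex corresponds to some choice of n active constraints out of m, so the number of vertices is at most C(m, n) = m! / (n!(m-n)!).
m = 5, n = 2
Numerator: 5 * 4
Denominator: 2! = 2
C(5, 2) = 10


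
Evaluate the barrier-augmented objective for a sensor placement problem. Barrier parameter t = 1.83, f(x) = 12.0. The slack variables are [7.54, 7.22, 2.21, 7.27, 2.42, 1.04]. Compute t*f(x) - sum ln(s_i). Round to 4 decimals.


Step 1: Compute log-barrier.
ln values: [2.0202, 1.9769, 0.793, 1.9838, 0.8838, 0.0392]
phi = -(2.0202 + 1.9769 + 0.793 + 1.9838 + 0.8838 + 0.0392) = -7.6968
Step 2: Compute augmented objective.
t*f(x) = 1.83*12.0 = 21.96
Total = 21.96 - 7.6968 = 14.2632


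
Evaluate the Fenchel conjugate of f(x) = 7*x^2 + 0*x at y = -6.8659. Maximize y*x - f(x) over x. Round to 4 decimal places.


f*(y) = sup_x {y*x - a*x^2 - b*x} = sup_x {(y-b)*x - a*x^2}
FOC: (y - b) - 2a*x = 0 => x* = (y - b)/(2a)
x* = (-6.8659 - 0)/(2*7) = -0.4904
f*(-6.8659) = (y-b)^2/(4a) = (-6.8659 - 0)^2/(4*7)
= 47.1406/28 = 1.6836


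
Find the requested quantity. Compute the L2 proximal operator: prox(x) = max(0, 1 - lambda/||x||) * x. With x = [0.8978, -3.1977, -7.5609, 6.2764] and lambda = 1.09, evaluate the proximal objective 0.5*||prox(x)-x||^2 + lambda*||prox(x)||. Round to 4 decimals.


Step 1: Compute ||x||.
||x|| = 10.3726
Step 2: Compute scaling factor.
scale = max(0, 1 - 1.09/10.3726) = 0.8949
Step 3: prox(x) = [0.8035, -2.8617, -6.7664, 5.6169]
||prox(x)|| = 9.2826
Step 4: Proximal objective.
0.5*||prox-x||^2 = 0.5941
lambda*||prox|| = 10.118
Total = 10.7121


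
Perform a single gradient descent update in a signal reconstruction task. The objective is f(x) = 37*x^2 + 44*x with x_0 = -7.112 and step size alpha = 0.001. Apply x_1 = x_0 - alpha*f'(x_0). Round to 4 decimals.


We compute the gradient at x_0 and apply the update.
f'(x) = 74*x + 44
f'(-7.112) = 74*-7.112 + 44 = -482.288
x_1 = -7.112 - 0.001*-482.288 = -6.6297


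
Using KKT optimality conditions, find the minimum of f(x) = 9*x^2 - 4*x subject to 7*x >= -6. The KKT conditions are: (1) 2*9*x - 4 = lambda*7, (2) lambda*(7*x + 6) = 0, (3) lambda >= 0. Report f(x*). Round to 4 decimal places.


Step 1: Try lambda = 0 (constraint inactive).
Stationarity: 2*9*x - 4 = 0
x* = 4/(2*9) = 2/9 = 0.2222 (rounded; the exact value 2/9 is used below)
Check constraint: 7*0.2222 = 1.5554 >= -6 -- satisfied.
Step 2: Compute optimal value.
f(x*) = 9*(2/9)^2 - 4*(2/9) = -0.4444
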